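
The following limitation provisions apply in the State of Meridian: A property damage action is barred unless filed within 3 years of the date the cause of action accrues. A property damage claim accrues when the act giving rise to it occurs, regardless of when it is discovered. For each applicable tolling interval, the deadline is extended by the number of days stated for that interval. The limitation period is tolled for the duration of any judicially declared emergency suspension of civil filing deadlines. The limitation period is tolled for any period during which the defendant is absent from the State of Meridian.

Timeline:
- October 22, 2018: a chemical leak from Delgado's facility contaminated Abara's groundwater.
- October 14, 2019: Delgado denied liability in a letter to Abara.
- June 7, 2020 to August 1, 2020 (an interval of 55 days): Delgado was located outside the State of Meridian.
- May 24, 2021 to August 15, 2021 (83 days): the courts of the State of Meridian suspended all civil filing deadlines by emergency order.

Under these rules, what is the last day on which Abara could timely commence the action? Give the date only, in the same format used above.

March 9, 2022

The claim accrued on October 22, 2018, when the wrongful act occurred.
3 years from October 22, 2018 is October 22, 2021.
The defendant's absence from the jurisdiction from June 7, 2020 to August 1, 2020 tolled the period for 55 days, extending the deadline to December 16, 2021.
The period was tolled for 83 days by the emergency suspension of filing deadlines (May 24, 2021 to August 15, 2021), pushing the deadline to March 9, 2022.
Nothing else in the chronology tolls or restarts the period.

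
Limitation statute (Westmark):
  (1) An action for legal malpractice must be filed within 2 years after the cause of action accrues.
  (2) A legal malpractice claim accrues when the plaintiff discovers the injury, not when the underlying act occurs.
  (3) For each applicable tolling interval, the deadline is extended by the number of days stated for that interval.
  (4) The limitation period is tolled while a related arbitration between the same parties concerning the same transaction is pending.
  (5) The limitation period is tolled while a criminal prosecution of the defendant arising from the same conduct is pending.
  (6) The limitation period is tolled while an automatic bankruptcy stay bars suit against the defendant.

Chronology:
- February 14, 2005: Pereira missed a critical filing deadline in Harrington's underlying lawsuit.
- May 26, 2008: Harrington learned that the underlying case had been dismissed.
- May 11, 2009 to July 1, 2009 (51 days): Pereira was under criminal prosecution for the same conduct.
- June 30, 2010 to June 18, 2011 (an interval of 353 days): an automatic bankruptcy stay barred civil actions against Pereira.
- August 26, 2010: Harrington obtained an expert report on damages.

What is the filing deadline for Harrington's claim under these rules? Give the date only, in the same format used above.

July 4, 2011

Accrual is tied to discovery, so the period began on May 26, 2008 rather than on February 14, 2005 when the act occurred.
2 years from May 26, 2008 is May 26, 2010.
The period was tolled for 51 days by the pending criminal prosecution (May 11, 2009 to July 1, 2009), pushing the deadline to July 16, 2010.
Because the automatic bankruptcy stay ran from June 30, 2010 to June 18, 2011, the deadline is extended by 353 days to July 4, 2011.
Nothing else in the chronology tolls or restarts the period.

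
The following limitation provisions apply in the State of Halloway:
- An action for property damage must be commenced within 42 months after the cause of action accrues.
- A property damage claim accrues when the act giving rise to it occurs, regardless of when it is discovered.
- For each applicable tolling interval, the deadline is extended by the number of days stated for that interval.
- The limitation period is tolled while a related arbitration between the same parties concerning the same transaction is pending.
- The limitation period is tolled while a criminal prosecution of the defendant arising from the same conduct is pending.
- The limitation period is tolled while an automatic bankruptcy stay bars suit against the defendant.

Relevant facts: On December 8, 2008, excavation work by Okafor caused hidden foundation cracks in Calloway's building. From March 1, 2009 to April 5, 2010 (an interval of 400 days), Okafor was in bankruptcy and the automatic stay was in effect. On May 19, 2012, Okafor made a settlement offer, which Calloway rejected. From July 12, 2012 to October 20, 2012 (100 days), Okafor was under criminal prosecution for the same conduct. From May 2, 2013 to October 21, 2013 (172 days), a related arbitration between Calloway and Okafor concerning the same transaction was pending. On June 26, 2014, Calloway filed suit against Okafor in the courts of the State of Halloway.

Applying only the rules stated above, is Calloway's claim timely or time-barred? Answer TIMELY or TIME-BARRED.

The claim accrued on December 8, 2008, when the wrongful act occurred.
The untolled deadline — 42 months after December 8, 2008 — is June 8, 2012.
The period was tolled for 400 days by the automatic bankruptcy stay (March 1, 2009 to April 5, 2010), pushing the deadline to July 13, 2013.
Because the pending criminal prosecution ran from July 12, 2012 to October 20, 2012, the deadline is extended by 100 days to October 21, 2013.
The pending related arbitration from May 2, 2013 to October 21, 2013 tolled the period for 172 days, extending the deadline to April 11, 2014.
Nothing else in the chronology tolls or restarts the period.
The June 26, 2014 filing falls after the April 11, 2014 deadline; the claim is time-barred.

TIME-BARRED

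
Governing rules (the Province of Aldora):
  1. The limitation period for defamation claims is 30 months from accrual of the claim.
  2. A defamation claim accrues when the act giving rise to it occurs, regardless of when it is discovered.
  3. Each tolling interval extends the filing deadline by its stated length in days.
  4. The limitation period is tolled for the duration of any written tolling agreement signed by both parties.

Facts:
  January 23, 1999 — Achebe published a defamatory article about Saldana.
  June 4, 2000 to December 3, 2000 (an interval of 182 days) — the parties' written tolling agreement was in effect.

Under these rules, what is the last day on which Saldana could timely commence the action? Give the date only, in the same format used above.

The claim accrued on January 23, 1999, the date of the act.
The untolled deadline — 30 months after January 23, 1999 — is July 23, 2001.
The written tolling agreement from June 4, 2000 to December 3, 2000 tolled the period for 182 days, extending the deadline to January 21, 2002.

January 21, 2002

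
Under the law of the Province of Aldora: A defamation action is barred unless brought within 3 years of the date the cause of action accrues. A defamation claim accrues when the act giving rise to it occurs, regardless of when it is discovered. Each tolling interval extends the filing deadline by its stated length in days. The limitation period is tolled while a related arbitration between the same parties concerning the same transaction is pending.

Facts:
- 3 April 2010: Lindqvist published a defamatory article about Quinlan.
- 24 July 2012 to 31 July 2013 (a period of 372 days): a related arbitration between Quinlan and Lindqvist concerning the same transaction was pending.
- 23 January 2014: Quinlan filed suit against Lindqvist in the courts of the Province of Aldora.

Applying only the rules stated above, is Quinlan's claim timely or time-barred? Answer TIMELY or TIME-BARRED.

The cause of action accrued on 3 April 2010, the date of the act.
3 years from 3 April 2010 is 3 April 2013.
The period was tolled for 372 days by the pending related arbitration (24 July 2012 to 31 July 2013), pushing the deadline to 10 April 2014.
The 23 January 2014 filing precedes the 10 April 2014 deadline; the claim is timely.

TIMELY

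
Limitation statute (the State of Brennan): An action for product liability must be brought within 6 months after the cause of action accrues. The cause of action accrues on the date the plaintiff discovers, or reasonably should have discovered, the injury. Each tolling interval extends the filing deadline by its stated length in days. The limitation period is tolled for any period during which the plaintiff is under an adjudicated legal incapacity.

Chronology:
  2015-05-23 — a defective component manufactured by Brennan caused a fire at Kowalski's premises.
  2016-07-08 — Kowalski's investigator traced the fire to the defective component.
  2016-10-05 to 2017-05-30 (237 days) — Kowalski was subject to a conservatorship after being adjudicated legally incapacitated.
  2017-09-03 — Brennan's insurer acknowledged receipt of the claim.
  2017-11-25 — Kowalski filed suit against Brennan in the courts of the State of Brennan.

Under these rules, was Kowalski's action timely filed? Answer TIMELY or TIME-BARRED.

Accrual is tied to discovery, so the period began on 2016-07-08 rather than on 2015-05-23 when the act occurred.
Adding the 6 months base period to 2016-07-08 gives a deadline of 2017-01-08, before any tolling.
The plaintiff's legal incapacity from 2016-10-05 to 2017-05-30 tolled the period for 237 days, extending the deadline to 2017-09-02.
Nothing else in the chronology tolls or restarts the period.
The 2017-11-25 filing falls after the 2017-09-02 deadline; the claim is time-barred.

TIME-BARRED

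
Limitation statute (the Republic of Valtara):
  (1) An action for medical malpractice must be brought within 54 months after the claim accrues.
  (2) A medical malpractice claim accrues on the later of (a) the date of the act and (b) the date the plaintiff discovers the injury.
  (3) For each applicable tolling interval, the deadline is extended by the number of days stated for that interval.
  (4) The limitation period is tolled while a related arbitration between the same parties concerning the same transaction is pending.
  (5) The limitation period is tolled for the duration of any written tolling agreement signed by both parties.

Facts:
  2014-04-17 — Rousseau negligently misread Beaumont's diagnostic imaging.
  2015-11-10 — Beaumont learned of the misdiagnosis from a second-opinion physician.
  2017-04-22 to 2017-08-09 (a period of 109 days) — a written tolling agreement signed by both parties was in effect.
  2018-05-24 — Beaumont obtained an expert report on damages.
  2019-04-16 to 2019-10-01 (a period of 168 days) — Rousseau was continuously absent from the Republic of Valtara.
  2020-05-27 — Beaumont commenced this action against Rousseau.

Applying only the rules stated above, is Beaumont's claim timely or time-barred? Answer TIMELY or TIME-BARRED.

TIMELY

Because discovery on 2015-11-10 post-dates the 2014-04-17 act, accrual under the later-of rule falls on 2015-11-10.
The untolled deadline — 54 months after 2015-11-10 — is 2020-05-10.
The period was tolled for 109 days by the written tolling agreement (2017-04-22 to 2017-08-09), pushing the deadline to 2020-08-27.
The defendant's absence from the jurisdiction from 2019-04-16 to 2019-10-01 does not toll the period, because no stated rule makes the defendant's absence a tolling event.
Nothing else in the chronology tolls or restarts the period.
Filing on 2020-05-27 beat the 2020-08-27 deadline — the action is timely.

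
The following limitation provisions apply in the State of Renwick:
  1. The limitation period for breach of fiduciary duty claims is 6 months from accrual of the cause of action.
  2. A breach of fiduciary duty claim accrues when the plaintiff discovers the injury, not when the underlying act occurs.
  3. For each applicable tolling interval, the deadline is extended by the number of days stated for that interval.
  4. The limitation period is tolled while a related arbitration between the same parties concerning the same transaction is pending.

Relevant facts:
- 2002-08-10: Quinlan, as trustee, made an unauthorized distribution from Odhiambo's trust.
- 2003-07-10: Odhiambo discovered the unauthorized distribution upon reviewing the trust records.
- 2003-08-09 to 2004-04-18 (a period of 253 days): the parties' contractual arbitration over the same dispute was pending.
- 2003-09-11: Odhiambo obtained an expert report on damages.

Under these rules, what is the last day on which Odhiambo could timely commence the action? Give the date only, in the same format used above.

2004-09-19

The claim did not accrue until Odhiambo discovered the injury on 2003-07-10; the 2002-08-10 act date does not start the clock under the stated rule.
The untolled deadline — 6 months after 2003-07-10 — is 2004-01-10.
The pending related arbitration from 2003-08-09 to 2004-04-18 tolled the period for 253 days, extending the deadline to 2004-09-19.
None of the other events listed affects the running of the period under the stated rules.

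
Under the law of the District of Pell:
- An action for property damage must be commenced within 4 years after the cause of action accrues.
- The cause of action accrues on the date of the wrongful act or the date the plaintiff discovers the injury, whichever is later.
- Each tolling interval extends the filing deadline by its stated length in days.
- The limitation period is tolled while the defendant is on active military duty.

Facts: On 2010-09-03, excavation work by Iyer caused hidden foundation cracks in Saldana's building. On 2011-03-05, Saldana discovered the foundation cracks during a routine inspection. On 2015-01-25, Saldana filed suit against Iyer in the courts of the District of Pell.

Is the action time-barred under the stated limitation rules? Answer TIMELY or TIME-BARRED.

TIMELY

Taking the later of the act (2010-09-03) and discovery (2011-03-05), the claim accrued on 2011-03-05.
4 years from 2011-03-05 is 2015-03-05.
Saldana filed on 2015-01-25, before the 2015-03-05 deadline, so the action is timely.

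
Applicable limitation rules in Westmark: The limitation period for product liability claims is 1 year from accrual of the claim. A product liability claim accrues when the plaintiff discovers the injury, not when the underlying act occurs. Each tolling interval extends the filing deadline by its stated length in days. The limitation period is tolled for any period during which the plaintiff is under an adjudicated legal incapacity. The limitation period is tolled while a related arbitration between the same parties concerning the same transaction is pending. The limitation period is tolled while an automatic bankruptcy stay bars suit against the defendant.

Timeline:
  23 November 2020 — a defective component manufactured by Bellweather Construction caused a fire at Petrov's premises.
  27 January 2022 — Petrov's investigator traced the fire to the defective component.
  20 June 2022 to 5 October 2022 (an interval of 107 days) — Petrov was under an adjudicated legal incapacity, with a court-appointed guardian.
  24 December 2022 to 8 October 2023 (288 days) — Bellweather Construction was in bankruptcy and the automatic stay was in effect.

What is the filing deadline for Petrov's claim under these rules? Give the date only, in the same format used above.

26 February 2024

Accrual is tied to discovery, so the period began on 27 January 2022 rather than on 23 November 2020 when the act occurred.
1 year from 27 January 2022 is 27 January 2023.
The plaintiff's legal incapacity from 20 June 2022 to 5 October 2022 tolled the period for 107 days, extending the deadline to 14 May 2023.
Because the automatic bankruptcy stay ran from 24 December 2022 to 8 October 2023, the deadline is extended by 288 days to 26 February 2024.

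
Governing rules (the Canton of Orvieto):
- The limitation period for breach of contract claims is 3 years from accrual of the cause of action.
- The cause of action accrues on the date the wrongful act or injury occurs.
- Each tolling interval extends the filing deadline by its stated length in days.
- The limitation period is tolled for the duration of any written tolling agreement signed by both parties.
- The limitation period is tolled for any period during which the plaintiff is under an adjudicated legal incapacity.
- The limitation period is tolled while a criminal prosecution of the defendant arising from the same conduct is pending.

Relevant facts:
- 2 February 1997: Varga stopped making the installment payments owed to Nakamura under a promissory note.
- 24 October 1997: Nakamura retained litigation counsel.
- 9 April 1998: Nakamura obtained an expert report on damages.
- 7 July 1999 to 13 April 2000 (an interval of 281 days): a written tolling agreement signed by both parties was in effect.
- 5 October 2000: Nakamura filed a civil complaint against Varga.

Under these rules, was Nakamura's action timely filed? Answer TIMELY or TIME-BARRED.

The claim accrued on 2 February 1997, when the wrongful act occurred.
3 years from 2 February 1997 is 2 February 2000.
The period was tolled for 281 days by the written tolling agreement (7 July 1999 to 13 April 2000), pushing the deadline to 9 November 2000.
The other events in the timeline have no effect on the limitation period under the stated rules.
Filing on 5 October 2000 beat the 9 November 2000 deadline — the action is timely.

TIMELY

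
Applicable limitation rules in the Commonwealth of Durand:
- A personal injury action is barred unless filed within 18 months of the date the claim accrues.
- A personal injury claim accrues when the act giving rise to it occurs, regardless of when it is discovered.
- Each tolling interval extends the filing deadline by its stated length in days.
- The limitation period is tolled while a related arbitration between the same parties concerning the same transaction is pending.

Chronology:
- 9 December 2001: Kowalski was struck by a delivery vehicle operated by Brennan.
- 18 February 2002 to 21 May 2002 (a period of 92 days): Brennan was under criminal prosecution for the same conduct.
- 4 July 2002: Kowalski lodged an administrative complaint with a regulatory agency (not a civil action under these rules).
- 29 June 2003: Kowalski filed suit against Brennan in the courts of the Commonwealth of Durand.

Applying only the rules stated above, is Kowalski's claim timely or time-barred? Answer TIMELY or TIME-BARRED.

The limitation period began to run on 9 December 2001.
Adding the 18 months base period to 9 December 2001 gives a deadline of 9 June 2003, before any tolling.
Although a criminal prosecution ran from 18 February 2002 to 21 May 2002, the stated rules do not make that a tolling event, so it is disregarded.
The other events in the timeline have no effect on the limitation period under the stated rules.
Kowalski filed on 29 June 2003, after the 9 June 2003 deadline, so the action is time-barred.

TIME-BARRED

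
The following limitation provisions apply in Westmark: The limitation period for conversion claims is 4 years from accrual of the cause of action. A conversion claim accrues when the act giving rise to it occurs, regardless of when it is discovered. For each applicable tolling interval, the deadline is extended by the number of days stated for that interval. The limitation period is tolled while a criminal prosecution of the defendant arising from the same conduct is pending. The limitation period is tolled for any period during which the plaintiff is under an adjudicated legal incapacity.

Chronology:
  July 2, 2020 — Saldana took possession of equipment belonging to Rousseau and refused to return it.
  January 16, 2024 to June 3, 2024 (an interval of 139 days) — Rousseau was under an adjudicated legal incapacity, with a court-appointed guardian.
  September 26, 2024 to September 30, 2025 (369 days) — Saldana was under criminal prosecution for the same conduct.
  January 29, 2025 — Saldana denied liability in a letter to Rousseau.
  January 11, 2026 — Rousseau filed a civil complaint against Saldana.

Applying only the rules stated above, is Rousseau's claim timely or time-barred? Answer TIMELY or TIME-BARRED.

The claim accrued on July 2, 2020, when the wrongful act occurred.
Adding the 4 years base period to July 2, 2020 gives a deadline of July 2, 2024, before any tolling.
The plaintiff's legal incapacity from January 16, 2024 to June 3, 2024 tolled the period for 139 days, extending the deadline to November 18, 2024.
The period was tolled for 369 days by the pending criminal prosecution (September 26, 2024 to September 30, 2025), pushing the deadline to November 22, 2025.
None of the other events listed affects the running of the period under the stated rules.
Filing on January 11, 2026 missed the November 22, 2025 deadline — the action is time-barred.

TIME-BARRED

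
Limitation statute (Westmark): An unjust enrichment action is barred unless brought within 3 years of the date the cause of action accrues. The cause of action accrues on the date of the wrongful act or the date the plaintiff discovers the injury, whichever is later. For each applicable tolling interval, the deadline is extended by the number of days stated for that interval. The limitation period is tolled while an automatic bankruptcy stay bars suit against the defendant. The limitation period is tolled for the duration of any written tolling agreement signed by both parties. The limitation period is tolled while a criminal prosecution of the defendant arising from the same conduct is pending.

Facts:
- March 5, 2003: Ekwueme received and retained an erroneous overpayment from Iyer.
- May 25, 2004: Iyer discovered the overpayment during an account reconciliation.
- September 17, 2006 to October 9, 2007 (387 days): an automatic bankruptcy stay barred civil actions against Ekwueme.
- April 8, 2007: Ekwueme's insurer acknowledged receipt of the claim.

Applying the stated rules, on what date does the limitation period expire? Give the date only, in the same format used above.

June 15, 2008

Taking the later of the act (March 5, 2003) and discovery (May 25, 2004), the claim accrued on May 25, 2004.
3 years from May 25, 2004 is May 25, 2007.
Because the automatic bankruptcy stay ran from September 17, 2006 to October 9, 2007, the deadline is extended by 387 days to June 15, 2008.
The other events in the timeline have no effect on the limitation period under the stated rules.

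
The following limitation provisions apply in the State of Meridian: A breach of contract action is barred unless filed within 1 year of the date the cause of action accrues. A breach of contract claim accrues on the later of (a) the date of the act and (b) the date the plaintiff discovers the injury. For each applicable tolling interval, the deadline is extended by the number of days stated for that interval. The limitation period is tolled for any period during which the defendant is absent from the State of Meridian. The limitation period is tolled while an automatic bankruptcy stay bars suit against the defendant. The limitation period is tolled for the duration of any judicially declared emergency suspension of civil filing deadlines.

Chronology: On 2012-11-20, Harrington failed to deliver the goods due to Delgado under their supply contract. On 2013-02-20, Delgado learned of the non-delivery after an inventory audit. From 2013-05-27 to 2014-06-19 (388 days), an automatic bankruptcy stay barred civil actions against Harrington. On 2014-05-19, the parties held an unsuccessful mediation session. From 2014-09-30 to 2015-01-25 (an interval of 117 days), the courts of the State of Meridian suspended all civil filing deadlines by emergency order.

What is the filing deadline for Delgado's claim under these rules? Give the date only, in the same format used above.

Because discovery on 2013-02-20 post-dates the 2012-11-20 act, accrual under the later-of rule falls on 2013-02-20.
Adding the 1 year base period to 2013-02-20 gives a deadline of 2014-02-20, before any tolling.
The automatic bankruptcy stay from 2013-05-27 to 2014-06-19 tolled the period for 388 days, extending the deadline to 2015-03-15.
The emergency suspension of filing deadlines from 2014-09-30 to 2015-01-25 tolled the period for 117 days, extending the deadline to 2015-07-10.
Nothing else in the chronology tolls or restarts the period.

2015-07-10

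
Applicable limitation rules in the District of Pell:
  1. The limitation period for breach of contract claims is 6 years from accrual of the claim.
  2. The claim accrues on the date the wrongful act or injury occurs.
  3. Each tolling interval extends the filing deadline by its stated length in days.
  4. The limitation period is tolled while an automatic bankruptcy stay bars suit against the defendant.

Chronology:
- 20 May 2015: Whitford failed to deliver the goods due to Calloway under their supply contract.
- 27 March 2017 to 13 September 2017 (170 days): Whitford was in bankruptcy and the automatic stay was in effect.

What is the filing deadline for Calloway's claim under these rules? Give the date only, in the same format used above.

The limitation period began to run on 20 May 2015.
6 years from 20 May 2015 is 20 May 2021.
The automatic bankruptcy stay from 27 March 2017 to 13 September 2017 tolled the period for 170 days, extending the deadline to 6 November 2021.

6 November 2021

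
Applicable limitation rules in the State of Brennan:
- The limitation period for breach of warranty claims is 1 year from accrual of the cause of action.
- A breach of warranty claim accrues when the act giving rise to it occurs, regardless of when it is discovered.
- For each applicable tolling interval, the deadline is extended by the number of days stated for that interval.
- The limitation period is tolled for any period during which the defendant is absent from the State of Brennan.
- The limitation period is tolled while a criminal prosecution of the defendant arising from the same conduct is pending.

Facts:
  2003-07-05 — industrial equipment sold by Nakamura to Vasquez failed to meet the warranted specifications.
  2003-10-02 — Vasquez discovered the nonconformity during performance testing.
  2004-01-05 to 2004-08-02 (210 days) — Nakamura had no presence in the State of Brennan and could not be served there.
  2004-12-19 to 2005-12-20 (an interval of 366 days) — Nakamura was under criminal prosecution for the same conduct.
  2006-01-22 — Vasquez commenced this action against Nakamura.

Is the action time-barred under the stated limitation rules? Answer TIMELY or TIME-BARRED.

The claim accrued on 2003-07-05, when the wrongful act occurred; under the stated occurrence rule the 2003-10-02 discovery does not delay accrual.
1 year from 2003-07-05 is 2004-07-05.
The period was tolled for 210 days by the defendant's absence from the jurisdiction (2004-01-05 to 2004-08-02), pushing the deadline to 2005-01-31.
The period was tolled for 366 days by the pending criminal prosecution (2004-12-19 to 2005-12-20), pushing the deadline to 2006-02-01.
The 2006-01-22 filing precedes the 2006-02-01 deadline; the claim is timely.

TIMELY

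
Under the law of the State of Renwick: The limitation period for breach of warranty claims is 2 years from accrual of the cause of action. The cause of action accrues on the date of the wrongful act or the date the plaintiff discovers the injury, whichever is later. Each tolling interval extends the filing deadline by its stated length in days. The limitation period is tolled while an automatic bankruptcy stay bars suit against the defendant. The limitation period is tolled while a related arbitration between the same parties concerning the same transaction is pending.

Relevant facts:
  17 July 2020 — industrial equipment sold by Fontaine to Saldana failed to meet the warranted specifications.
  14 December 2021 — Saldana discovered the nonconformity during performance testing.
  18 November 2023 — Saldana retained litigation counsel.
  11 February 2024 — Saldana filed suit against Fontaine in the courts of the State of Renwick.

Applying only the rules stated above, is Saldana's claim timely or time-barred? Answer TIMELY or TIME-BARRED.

Taking the later of the act (17 July 2020) and discovery (14 December 2021), the claim accrued on 14 December 2021.
2 years from 14 December 2021 is 14 December 2023.
Nothing else in the chronology tolls or restarts the period.
The 11 February 2024 filing falls after the 14 December 2023 deadline; the claim is time-barred.

TIME-BARRED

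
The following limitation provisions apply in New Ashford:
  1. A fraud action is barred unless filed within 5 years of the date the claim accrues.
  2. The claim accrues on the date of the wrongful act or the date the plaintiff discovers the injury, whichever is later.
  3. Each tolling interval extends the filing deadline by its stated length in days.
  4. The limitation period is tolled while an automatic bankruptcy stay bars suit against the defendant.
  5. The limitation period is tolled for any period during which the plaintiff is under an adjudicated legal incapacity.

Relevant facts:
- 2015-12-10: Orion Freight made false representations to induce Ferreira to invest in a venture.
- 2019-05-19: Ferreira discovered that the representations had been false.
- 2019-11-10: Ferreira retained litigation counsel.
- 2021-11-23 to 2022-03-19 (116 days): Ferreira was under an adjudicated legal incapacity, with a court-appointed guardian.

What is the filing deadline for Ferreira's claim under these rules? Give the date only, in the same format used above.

The claim accrued on 2019-05-19 — the later of the 2015-12-10 act and the 2019-05-19 discovery.
5 years from 2019-05-19 is 2024-05-19.
Because the plaintiff's legal incapacity ran from 2021-11-23 to 2022-03-19, the deadline is extended by 116 days to 2024-09-12.
The other events in the timeline have no effect on the limitation period under the stated rules.

2024-09-12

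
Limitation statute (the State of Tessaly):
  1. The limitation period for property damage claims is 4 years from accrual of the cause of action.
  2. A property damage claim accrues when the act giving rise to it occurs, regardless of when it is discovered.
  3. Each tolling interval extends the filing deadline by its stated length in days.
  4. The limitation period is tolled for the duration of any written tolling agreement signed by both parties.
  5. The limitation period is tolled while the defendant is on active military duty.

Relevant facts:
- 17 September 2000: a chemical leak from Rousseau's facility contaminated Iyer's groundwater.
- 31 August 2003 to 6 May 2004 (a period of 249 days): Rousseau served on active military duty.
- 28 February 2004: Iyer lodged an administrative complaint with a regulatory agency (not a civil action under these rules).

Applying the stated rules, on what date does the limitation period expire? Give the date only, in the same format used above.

24 May 2005

The limitation period began to run on 17 September 2000.
Adding the 4 years base period to 17 September 2000 gives a deadline of 17 September 2004, before any tolling.
Because the defendant's active military service ran from 31 August 2003 to 6 May 2004, the deadline is extended by 249 days to 24 May 2005.
Nothing else in the chronology tolls or restarts the period.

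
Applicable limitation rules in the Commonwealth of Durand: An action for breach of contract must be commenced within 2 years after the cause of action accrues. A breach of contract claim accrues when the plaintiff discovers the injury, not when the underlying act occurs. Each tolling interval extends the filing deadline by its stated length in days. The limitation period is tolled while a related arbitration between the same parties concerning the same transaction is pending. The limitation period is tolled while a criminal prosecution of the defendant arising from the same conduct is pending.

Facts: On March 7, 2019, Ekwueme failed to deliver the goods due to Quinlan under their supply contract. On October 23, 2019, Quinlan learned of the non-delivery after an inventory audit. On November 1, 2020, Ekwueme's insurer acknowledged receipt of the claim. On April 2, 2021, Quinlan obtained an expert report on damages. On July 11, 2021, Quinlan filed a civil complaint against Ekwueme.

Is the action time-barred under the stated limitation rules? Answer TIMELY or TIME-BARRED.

TIMELY

Under the discovery rule, the claim accrued on October 23, 2019, when Quinlan discovered the injury — not on the March 7, 2019 date of the underlying act.
Adding the 2 years base period to October 23, 2019 gives a deadline of October 23, 2021, before any tolling.
None of the other events listed affects the running of the period under the stated rules.
The July 11, 2021 filing precedes the October 23, 2021 deadline; the claim is timely.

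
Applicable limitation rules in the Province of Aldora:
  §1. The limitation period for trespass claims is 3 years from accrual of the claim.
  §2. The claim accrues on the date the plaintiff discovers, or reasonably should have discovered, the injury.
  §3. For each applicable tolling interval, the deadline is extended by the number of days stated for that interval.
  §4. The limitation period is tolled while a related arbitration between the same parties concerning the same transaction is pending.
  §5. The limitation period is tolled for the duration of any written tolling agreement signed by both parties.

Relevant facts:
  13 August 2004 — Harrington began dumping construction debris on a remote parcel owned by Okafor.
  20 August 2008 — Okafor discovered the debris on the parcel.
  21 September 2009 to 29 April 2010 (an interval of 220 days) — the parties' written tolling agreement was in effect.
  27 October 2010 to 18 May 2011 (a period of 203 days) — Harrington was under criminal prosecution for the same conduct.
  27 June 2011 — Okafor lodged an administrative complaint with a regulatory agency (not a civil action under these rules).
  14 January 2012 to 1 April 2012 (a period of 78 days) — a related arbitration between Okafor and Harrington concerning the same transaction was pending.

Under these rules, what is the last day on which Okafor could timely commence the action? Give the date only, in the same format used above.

13 June 2012

Under the discovery rule, the claim accrued on 20 August 2008, when Okafor discovered the injury — not on the 13 August 2004 date of the underlying act.
Adding the 3 years base period to 20 August 2008 gives a deadline of 20 August 2011, before any tolling.
The period was tolled for 220 days by the written tolling agreement (21 September 2009 to 29 April 2010), pushing the deadline to 27 March 2012.
The pending related arbitration from 14 January 2012 to 1 April 2012 tolled the period for 78 days, extending the deadline to 13 June 2012.
Although a criminal prosecution ran from 27 October 2010 to 18 May 2011, the stated rules do not make that a tolling event, so it is disregarded.
None of the other events listed affects the running of the period under the stated rules.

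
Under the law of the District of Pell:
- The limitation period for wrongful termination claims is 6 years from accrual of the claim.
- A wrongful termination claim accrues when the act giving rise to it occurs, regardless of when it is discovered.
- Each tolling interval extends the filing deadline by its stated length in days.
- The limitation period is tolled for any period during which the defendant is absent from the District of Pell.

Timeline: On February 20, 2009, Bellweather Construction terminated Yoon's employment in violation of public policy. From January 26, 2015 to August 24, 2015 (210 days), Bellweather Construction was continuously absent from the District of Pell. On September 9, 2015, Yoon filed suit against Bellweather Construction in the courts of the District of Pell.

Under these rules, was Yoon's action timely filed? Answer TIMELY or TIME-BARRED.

TIMELY

The claim accrued on February 20, 2009, the date of the act.
The untolled deadline — 6 years after February 20, 2009 — is February 20, 2015.
The defendant's absence from the jurisdiction from January 26, 2015 to August 24, 2015 tolled the period for 210 days, extending the deadline to September 18, 2015.
Filing on September 9, 2015 beat the September 18, 2015 deadline — the action is timely.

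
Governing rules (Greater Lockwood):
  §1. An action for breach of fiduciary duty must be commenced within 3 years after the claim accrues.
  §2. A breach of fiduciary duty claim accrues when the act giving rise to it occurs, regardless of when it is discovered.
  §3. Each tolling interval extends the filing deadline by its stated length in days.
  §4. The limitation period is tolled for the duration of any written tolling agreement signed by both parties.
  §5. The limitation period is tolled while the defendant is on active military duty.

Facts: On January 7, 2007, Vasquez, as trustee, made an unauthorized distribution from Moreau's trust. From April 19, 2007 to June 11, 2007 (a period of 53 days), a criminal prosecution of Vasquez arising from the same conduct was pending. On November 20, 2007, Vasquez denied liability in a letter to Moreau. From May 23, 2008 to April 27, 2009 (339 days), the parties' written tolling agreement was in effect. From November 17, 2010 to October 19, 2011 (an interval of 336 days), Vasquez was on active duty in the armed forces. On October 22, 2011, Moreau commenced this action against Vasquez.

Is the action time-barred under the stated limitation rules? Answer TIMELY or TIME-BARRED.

TIMELY

The claim accrued on January 7, 2007, the date of the act.
Adding the 3 years base period to January 7, 2007 gives a deadline of January 7, 2010, before any tolling.
The period was tolled for 339 days by the written tolling agreement (May 23, 2008 to April 27, 2009), pushing the deadline to December 12, 2010.
Because the defendant's active military service ran from November 17, 2010 to October 19, 2011, the deadline is extended by 336 days to November 13, 2011.
Although a criminal prosecution ran from April 19, 2007 to June 11, 2007, the stated rules do not make that a tolling event, so it is disregarded.
None of the other events listed affects the running of the period under the stated rules.
Moreau filed on October 22, 2011, before the November 13, 2011 deadline, so the action is timely.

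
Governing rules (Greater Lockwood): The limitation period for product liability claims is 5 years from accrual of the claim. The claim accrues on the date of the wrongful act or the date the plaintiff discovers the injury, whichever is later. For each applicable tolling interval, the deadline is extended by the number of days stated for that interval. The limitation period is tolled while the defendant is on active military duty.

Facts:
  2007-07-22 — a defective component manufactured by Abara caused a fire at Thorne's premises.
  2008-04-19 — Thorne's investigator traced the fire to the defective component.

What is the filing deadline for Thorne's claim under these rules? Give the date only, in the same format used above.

Because discovery on 2008-04-19 post-dates the 2007-07-22 act, accrual under the later-of rule falls on 2008-04-19.
The untolled deadline — 5 years after 2008-04-19 — is 2013-04-19.

2013-04-19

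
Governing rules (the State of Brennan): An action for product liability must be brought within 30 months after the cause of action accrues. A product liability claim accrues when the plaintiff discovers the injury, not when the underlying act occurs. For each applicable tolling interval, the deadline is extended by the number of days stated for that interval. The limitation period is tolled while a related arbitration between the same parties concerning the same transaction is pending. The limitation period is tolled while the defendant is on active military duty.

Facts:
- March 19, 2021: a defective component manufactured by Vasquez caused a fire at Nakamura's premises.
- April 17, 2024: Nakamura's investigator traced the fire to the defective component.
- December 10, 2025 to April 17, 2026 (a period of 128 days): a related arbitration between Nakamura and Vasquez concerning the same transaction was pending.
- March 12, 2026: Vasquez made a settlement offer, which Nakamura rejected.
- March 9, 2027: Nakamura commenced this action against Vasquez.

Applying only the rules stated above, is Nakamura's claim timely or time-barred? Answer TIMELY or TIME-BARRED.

TIME-BARRED

The claim did not accrue until Nakamura discovered the injury on April 17, 2024; the March 19, 2021 act date does not start the clock under the stated rule.
30 months from April 17, 2024 is October 17, 2026.
The period was tolled for 128 days by the pending related arbitration (December 10, 2025 to April 17, 2026), pushing the deadline to February 22, 2027.
None of the other events listed affects the running of the period under the stated rules.
Filing on March 9, 2027 missed the February 22, 2027 deadline — the action is time-barred.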